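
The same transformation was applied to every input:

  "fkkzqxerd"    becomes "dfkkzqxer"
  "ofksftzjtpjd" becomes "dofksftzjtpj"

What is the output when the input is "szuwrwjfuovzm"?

Rule — move the last character to the front.
On "szuwrwjfuovzm" that produces "mszuwrwjfuovz".

mszuwrwjfuovz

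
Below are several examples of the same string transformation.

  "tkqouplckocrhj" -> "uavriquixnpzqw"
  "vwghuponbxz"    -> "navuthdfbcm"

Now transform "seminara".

otgxgyks

Each output is the input with this applied: shift every letter 6 places forward in the alphabet (wrapping around), then move the first 3 characters to the end (rotate left by 3).
Applying both steps to "seminara": "yksotgxg", then "otgxgyks".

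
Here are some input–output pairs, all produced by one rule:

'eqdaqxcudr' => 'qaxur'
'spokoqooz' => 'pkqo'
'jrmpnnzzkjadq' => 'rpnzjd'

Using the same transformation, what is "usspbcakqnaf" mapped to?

Each output is the input with this applied: keep every other character starting from the second (positions 2nd, 4th, 6th, ...).
Applying that to "usspbcakqnaf" gives "spcknf".

spcknf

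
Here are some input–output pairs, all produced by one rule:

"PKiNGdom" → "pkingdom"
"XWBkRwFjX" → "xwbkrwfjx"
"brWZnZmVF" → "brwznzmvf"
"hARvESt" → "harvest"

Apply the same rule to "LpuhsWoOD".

Each output is the input with this applied: convert every letter to lowercase.
So "LpuhsWoOD" becomes "lpuhswood".

lpuhswood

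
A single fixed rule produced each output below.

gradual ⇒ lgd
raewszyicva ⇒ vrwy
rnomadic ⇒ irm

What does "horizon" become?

What's happening: keep one character in every 3, starting at position 1 (positions 1st, 4th, 7th, ...), then move the last character to the front.
Working it through for "horizon": intermediate "hin", final "nhi".

nhi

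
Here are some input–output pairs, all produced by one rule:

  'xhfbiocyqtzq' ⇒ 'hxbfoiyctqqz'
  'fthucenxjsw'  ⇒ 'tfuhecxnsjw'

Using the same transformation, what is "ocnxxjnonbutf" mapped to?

coxnjxonbntuf

The rule is to swap each adjacent pair of characters (1↔2, 3↔4, ...).
Doing the same to "ocnxxjnonbutf": "coxnjxonbntuf".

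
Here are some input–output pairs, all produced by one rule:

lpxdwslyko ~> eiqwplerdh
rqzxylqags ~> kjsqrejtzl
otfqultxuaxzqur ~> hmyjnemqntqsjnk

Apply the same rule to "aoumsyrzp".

thnflrksi

Looking at the pairs, the operation is to shift every letter 7 places backward in the alphabet (wrapping around).
So "aoumsyrzp" becomes "thnflrksi".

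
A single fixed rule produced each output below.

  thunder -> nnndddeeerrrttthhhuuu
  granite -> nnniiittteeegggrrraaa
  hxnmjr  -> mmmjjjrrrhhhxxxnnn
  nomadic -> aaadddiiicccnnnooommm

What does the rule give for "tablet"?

Looking at the pairs, the operation is to move the first 3 characters to the end (rotate left by 3), then repeat every character 3 times.
Working it through for "tablet": intermediate "lettab", final "llleeettttttaaabbb".

llleeettttttaaabbb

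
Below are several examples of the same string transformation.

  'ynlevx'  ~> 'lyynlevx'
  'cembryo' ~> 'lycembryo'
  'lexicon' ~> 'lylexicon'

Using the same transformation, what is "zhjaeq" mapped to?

Each output is the input with this applied: prepend "ly".
Doing the same to "zhjaeq": "lyzhjaeq".

lyzhjaeq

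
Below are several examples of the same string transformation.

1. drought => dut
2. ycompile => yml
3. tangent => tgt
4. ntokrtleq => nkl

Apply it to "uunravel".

ure

The transformation: keep one character in every 3, starting at position 1 (positions 1st, 4th, 7th, ...).
Applying that to "uunravel" gives "ure".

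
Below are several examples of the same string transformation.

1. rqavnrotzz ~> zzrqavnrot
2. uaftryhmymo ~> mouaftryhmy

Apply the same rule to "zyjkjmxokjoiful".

The pattern: move the last 2 characters to the front (rotate right by 2).
So "zyjkjmxokjoiful" becomes "ulzyjkjmxokjoif".

ulzyjkjmxokjoif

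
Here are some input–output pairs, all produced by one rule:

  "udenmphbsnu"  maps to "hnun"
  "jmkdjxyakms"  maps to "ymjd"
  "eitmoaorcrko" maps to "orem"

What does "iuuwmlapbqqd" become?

The pattern: keep one character in every 3, starting at position 1 (positions 1st, 4th, 7th, ...), then move the first 2 characters to the end (rotate left by 2).
Working it through for "iuuwmlapbqqd": intermediate "iwaq", final "aqiw".

aqiw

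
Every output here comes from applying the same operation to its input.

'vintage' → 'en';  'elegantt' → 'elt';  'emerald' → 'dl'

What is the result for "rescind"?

The transformation: sort the characters into alphabetical order, then keep one character in every 3, starting at position 2 (positions 2nd, 5th, 8th, ...).
For "rescind", step one produces "cdeinrs"; step two turns that into "dn".

dn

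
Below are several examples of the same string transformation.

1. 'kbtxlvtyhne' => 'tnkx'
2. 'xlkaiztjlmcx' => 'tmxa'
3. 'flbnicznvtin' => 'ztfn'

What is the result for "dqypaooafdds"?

oddp

Looking at the pairs, the operation is to keep one character in every 3, starting at position 1 (positions 1st, 4th, 7th, ...), then move the last 2 characters to the front (rotate right by 2).
On "dqypaooafdds": the first step gives "dpod", and the second then gives "oddp".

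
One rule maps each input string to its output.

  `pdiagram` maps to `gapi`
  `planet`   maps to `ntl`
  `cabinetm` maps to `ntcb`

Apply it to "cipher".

Each output is the input with this applied: swap the front and back halves of the string, then keep every other character starting from the first (positions 1st, 3rd, 5th, ...).
Applying that to "cipher" gives "hri".

hri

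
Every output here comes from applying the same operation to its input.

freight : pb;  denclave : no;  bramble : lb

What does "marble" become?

The pattern: shift every letter 10 places forward in the alphabet (wrapping around), then keep only the first 2 characters.
Doing the same to "marble": "wk".

wk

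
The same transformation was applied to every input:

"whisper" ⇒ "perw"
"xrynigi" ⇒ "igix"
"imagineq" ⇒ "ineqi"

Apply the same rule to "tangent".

Rule — move the first character to the end, then delete the first 3 characters.
Applying both steps to "tangent": "angentt", then "entt".

entt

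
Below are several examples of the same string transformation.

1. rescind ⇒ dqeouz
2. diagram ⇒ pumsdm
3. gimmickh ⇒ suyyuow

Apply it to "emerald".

Each output is the input with this applied: shift every letter 12 places forward in the alphabet (wrapping around), then delete the last character.
Starting from "emerald": after the first operation, "qyqdmxp"; after the second, "qyqdmx".

qyqdmx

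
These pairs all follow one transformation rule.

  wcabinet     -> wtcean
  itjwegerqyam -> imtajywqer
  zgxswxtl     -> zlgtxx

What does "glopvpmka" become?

The pattern: take characters alternately from the front and the back (1st, last, 2nd, 2nd-last, ...), then delete the last 2 characters.
Working it through for "glopvpmka": intermediate "galkomppv", final "galkomp".

galkomp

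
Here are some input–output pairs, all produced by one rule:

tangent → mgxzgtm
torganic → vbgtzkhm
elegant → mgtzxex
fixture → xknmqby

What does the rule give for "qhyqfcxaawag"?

The pattern: reverse the string, then shift every letter 7 places backward in the alphabet (wrapping around).
Starting from "qhyqfcxaawag": after the first operation, "gawaaxcfqyhq"; after the second, "ztpttqvyjraj".

ztpttqvyjraj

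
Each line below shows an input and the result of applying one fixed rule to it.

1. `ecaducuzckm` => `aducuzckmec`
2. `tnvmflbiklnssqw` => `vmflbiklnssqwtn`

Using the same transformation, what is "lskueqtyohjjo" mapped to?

Each output is the input with this applied: move the first 2 characters to the end (rotate left by 2).
On "lskueqtyohjjo" that produces "kueqtyohjjols".

kueqtyohjjols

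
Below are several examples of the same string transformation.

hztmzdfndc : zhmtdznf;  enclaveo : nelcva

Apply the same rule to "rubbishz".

Each output is the input with this applied: delete the last 2 characters, then swap each adjacent pair of characters (1↔2, 3↔4, ...).
"rubbishz" → "rubbis" → "urbbsi".

urbbsi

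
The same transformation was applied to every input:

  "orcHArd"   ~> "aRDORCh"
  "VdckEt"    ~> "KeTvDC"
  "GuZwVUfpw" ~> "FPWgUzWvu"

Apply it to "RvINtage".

AGErVinT

The pattern: flip the case of every letter, then move the last 3 characters to the front (rotate right by 3).
"RvINtage" → "rVinTAGE" → "AGErVinT".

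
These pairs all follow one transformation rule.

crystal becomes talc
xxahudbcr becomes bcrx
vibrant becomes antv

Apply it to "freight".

What's happening: move the first character to the end, then keep only the last 4 characters.
Starting from "freight": after the first operation, "reightf"; after the second, "ghtf".

ghtf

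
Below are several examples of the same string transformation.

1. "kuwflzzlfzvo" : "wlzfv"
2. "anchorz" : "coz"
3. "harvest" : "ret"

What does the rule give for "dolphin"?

Each output is the input with this applied: delete the first 2 characters, then keep every other character starting from the first (positions 1st, 3rd, 5th, ...).
So "dolphin" becomes "lhn".

lhn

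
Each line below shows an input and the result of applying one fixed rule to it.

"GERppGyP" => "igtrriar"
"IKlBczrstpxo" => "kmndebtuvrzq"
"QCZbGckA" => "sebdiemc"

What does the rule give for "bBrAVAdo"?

The rule is to shift every letter 2 places forward in the alphabet (wrapping around), then convert every letter to lowercase.
Starting from "bBrAVAdo": after the first operation, "dDtCXCfq"; after the second, "ddtcxcfq".

ddtcxcfq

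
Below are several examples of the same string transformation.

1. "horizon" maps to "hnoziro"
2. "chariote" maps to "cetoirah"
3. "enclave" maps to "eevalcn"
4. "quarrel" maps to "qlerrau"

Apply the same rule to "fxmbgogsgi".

figsgogbmx

Each output is the input with this applied: reverse the string, then move the last character to the front.
"fxmbgogsgi" → "igsgogbmxf" → "figsgogbmx".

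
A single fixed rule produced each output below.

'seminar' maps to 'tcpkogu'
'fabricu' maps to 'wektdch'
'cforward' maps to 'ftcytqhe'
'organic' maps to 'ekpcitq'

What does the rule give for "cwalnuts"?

uvwpncye

The pattern: shift every letter 2 places forward in the alphabet (wrapping around), then reverse the string.
So "cwalnuts" becomes "uvwpncye".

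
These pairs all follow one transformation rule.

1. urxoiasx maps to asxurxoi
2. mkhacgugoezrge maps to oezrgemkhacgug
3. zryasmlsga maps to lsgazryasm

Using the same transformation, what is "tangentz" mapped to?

What's happening: move the first character to the end, then swap the front and back halves of the string.
For "tangentz", step one produces "angentzt"; step two turns that into "ntztange".

ntztange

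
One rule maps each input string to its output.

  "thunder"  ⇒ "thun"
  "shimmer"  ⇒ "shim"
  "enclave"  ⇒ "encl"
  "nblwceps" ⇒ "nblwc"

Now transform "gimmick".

Rule — delete the last 3 characters.
For "gimmick" the result is "gimm".

gimm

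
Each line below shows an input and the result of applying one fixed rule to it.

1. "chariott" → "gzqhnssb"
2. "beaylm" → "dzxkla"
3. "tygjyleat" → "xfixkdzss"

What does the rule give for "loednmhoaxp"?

ndcmlgnzwok

The pattern: move the first character to the end, then shift every letter 1 place backward in the alphabet (wrapping around).
For "loednmhoaxp", step one produces "oednmhoaxpl"; step two turns that into "ndcmlgnzwok".
(Check on "tygjyleat": → "ygjyleatt" → "xfixkdzss" ✓)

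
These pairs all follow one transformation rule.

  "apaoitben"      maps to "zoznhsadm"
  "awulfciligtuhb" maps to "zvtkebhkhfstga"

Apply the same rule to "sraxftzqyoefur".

rqzwesypxndetq

The rule is to shift every letter 1 place backward in the alphabet (wrapping around).
Applying that to "sraxftzqyoefur" gives "rqzwesypxndetq".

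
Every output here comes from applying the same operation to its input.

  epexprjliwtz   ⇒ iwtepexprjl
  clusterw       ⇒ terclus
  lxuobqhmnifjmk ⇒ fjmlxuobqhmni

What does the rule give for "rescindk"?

What's happening: delete the last character, then move the last 3 characters to the front (rotate right by 3).
For "rescindk", step one produces "rescind"; step two turns that into "indresc".
(Check on "clusterw": → "cluster" → "terclus" ✓)

indresc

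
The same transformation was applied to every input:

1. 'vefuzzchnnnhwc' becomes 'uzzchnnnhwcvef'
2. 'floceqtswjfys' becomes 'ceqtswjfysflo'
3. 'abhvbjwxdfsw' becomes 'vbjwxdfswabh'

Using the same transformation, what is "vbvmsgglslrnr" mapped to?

msgglslrnrvbv

Rule — move the first 3 characters to the end (rotate left by 3).
"vbvmsgglslrnr" → "msgglslrnrvbv".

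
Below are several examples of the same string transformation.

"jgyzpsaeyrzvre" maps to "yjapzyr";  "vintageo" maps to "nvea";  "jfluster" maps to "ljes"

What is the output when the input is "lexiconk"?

What's happening: keep every other character starting from the first (positions 1st, 3rd, 5th, ...), then swap each adjacent pair of characters (1↔2, 3↔4, ...).
On "lexiconk" that produces "xlnc".

xlnc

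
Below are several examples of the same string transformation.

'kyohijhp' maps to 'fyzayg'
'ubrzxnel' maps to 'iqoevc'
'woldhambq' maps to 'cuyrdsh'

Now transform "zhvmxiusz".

mdozljq

What's happening: delete the first 2 characters, then shift every letter 9 places backward in the alphabet (wrapping around).
Doing the same to "zhvmxiusz": "mdozljq".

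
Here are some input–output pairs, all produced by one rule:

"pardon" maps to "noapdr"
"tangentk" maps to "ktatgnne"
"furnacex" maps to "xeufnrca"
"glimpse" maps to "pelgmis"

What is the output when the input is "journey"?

nyojrue

Each output is the input with this applied: swap each adjacent pair of characters (1↔2, 3↔4, ...), then move the last 2 characters to the front (rotate right by 2).
On "journey": the first step gives "ojrueny", and the second then gives "nyojrue".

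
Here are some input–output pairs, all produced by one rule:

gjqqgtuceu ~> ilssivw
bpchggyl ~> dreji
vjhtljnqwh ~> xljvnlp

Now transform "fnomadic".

What's happening: delete the last 3 characters, then shift every letter 2 places forward in the alphabet (wrapping around).
Applying both steps to "fnomadic": "fnoma", then "hpqoc".

hpqoc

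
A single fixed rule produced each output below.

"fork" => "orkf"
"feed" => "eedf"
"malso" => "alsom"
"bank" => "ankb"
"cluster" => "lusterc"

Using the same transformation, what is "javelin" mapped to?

avelinj

What's happening: move the first character to the end.
On "javelin" that produces "avelinj".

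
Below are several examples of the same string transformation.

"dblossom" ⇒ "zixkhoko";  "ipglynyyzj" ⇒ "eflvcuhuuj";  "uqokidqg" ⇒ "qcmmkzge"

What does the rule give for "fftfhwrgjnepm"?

biblpabjdfscn

Rule — take characters alternately from the front and the back (1st, last, 2nd, 2nd-last, ...), then shift every letter 4 places backward in the alphabet (wrapping around).
On "fftfhwrgjnepm": the first step gives "fmfptefnhjwgr", and the second then gives "biblpabjdfscn".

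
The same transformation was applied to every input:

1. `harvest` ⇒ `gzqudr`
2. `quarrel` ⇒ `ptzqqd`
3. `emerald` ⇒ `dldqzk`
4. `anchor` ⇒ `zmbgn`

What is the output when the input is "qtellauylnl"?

The transformation: delete the last character, then shift every letter 1 place backward in the alphabet (wrapping around).
Applying both steps to "qtellauylnl": "qtellauyln", then "psdkkztxkm".

psdkkztxkm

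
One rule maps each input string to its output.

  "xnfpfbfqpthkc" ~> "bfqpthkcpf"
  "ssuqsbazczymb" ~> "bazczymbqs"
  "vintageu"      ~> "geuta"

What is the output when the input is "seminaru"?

aruin

In each case the input is transformed by: delete the first 3 characters, then move the first 2 characters to the end (rotate left by 2).
Starting from "seminaru": after the first operation, "inaru"; after the second, "aruin".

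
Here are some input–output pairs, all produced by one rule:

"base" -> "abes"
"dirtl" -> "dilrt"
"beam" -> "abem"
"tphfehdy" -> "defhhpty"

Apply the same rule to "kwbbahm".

The rule is to sort the characters into alphabetical order.
"kwbbahm" → "abbhkmw".

abbhkmw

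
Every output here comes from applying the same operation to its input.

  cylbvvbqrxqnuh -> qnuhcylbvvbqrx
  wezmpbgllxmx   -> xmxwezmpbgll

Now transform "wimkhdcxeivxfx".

vxfxwimkhdcxei

The rule is to move the first 3 characters to the end (rotate left by 3), then swap the front and back halves of the string.
Doing the same to "wimkhdcxeivxfx": "vxfxwimkhdcxei".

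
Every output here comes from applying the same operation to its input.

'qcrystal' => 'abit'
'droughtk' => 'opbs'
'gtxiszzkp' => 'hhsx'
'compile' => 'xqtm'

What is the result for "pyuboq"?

Looking at the pairs, the operation is to shift every letter 8 places forward in the alphabet (wrapping around), then keep only the last 4 characters.
For "pyuboq", step one produces "xgcjwy"; step two turns that into "cjwy".

cjwy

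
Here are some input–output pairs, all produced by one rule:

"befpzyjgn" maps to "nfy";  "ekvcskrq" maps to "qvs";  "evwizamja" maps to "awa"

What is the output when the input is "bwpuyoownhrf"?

The pattern: take characters alternately from the front and the back (1st, last, 2nd, 2nd-last, ...), then keep one character in every 3, starting at position 2 (positions 2nd, 5th, 8th, ...).
For "bwpuyoownhrf", step one produces "bfwrphunywoo"; step two turns that into "fpno".

fpno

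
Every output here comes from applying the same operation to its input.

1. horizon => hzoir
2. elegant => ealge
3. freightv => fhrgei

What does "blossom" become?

The pattern: delete the last 2 characters, then take characters alternately from the front and the back (1st, last, 2nd, 2nd-last, ...).
Working it through for "blossom": intermediate "bloss", final "bslso".

bslso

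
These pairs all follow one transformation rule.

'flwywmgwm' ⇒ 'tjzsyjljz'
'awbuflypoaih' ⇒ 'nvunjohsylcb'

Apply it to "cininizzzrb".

meopvavavmm

The pattern: shift every letter 13 places forward in the alphabet (wrapping around) — i.e. ROT13, then move the last 3 characters to the front (rotate right by 3).
Doing the same to "cininizzzrb": "meopvavavmm".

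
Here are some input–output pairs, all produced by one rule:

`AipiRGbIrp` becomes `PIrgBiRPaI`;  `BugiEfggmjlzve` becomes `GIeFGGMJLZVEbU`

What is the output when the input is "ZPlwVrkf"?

LWvRKFzp

Each output is the input with this applied: move the first 2 characters to the end (rotate left by 2), then flip the case of every letter.
Starting from "ZPlwVrkf": after the first operation, "lwVrkfZP"; after the second, "LWvRKFzp".
(Check on "AipiRGbIrp": → "piRGbIrpAi" → "PIrgBiRPaI" ✓)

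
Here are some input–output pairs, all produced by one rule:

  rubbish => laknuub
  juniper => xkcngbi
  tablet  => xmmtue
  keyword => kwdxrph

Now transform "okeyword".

Looking at the pairs, the operation is to shift every letter 7 places backward in the alphabet (wrapping around), then move the last 2 characters to the front (rotate right by 2).
Applying both steps to "okeyword": "hdxrphkw", then "kwhdxrph".

kwhdxrph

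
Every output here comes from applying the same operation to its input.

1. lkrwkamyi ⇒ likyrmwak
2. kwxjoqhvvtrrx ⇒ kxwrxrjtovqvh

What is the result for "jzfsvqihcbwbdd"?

jdzdfbswvbqcih

In each case the input is transformed by: take characters alternately from the front and the back (1st, last, 2nd, 2nd-last, ...).
For "jzfsvqihcbwbdd" the result is "jdzdfbswvbqcih".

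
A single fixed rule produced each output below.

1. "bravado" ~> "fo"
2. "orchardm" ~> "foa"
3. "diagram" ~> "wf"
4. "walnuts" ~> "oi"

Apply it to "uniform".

bc

The transformation: shift every letter 12 places backward in the alphabet (wrapping around), then keep one character in every 3, starting at position 2 (positions 2nd, 5th, 8th, ...).
"uniform" → "ibwtcfa" → "bc".
(Check on "diagram": → "rwoufoa" → "wf" ✓)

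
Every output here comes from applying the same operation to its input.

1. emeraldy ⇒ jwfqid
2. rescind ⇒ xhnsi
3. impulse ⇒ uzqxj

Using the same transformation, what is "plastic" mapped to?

Rule — shift every letter 5 places forward in the alphabet (wrapping around), then delete the first 2 characters.
On "plastic": the first step gives "uqfxynh", and the second then gives "fxynh".

fxynh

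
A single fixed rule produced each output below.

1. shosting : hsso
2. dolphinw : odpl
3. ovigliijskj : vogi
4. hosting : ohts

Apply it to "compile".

ocpm

The pattern: swap each adjacent pair of characters (1↔2, 3↔4, ...), then keep only the first 4 characters.
Applying both steps to "compile": "ocpmlie", then "ocpm".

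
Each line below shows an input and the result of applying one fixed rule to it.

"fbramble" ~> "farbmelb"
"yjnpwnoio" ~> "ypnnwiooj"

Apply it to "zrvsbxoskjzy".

What's happening: swap each adjacent pair of characters (1↔2, 3↔4, ...), then move the first character to the end.
On "zrvsbxoskjzy": the first step gives "rzsvxbsojkyz", and the second then gives "zsvxbsojkyzr".

zsvxbsojkyzr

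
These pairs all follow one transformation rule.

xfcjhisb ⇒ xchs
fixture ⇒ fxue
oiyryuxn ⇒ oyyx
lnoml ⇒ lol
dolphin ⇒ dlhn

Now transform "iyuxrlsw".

iurs

Rule — keep every other character starting from the first (positions 1st, 3rd, 5th, ...).
So "iyuxrlsw" becomes "iurs".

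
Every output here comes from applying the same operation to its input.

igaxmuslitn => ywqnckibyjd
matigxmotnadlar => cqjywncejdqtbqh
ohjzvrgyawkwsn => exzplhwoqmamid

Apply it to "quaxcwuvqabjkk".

What's happening: shift every letter 10 places backward in the alphabet (wrapping around).
On "quaxcwuvqabjkk" that produces "gkqnsmklgqrzaa".

gkqnsmklgqrzaa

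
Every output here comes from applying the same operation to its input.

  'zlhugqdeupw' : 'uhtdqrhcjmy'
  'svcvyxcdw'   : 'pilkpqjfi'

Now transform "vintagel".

agntryiv

Each output is the input with this applied: move the first 2 characters to the end (rotate left by 2), then shift every letter 13 places forward in the alphabet (wrapping around) — i.e. ROT13.
For "vintagel", step one produces "ntagelvi"; step two turns that into "agntryiv".
(Check on "svcvyxcdw": → "cvyxcdwsv" → "pilkpqjfi" ✓)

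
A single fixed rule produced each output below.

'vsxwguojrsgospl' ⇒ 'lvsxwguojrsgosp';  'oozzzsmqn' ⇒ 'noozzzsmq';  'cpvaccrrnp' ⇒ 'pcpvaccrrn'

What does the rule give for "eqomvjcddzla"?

What's happening: move the last character to the front.
So "eqomvjcddzla" becomes "aeqomvjcddzl".

aeqomvjcddzl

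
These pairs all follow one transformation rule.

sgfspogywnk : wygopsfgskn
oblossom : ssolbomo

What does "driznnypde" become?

In each case the input is transformed by: reverse the string, then move the first 2 characters to the end (rotate left by 2).
Applying both steps to "driznnypde": "edpynnzird", then "pynnzirded".

pynnzirded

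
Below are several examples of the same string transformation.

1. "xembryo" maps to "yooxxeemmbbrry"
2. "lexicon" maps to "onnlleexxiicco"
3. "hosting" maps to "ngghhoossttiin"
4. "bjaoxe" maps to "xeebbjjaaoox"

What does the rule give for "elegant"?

ntteelleeggaan

In each case the input is transformed by: double every character, then move the last 3 characters to the front (rotate right by 3).
Working it through for "elegant": intermediate "eelleeggaanntt", final "ntteelleeggaan".
(Check on "hosting": → "hhoossttiinngg" → "ngghhoossttiin" ✓)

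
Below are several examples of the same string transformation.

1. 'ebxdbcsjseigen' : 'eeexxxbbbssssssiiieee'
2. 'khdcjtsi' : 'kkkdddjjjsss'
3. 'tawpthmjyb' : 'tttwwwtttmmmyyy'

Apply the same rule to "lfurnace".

llluuunnnccc

The transformation: keep every other character starting from the first (positions 1st, 3rd, 5th, ...), then repeat every character 3 times.
Starting from "lfurnace": after the first operation, "lunc"; after the second, "llluuunnnccc".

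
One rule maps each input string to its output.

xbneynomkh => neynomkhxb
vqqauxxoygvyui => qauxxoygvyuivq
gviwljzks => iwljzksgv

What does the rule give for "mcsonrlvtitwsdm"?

Each output is the input with this applied: move the first 2 characters to the end (rotate left by 2).
So "mcsonrlvtitwsdm" becomes "sonrlvtitwsdmmc".

sonrlvtitwsdmmc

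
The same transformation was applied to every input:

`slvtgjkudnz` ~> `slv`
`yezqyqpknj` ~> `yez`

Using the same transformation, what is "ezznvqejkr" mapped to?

The transformation: keep only the first 3 characters.
Doing the same to "ezznvqejkr": "ezz".

ezz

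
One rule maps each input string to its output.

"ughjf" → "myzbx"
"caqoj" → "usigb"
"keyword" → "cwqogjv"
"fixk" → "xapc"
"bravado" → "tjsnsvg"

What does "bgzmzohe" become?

tyrergzw

The pattern: shift every letter 8 places backward in the alphabet (wrapping around).
"bgzmzohe" → "tyrergzw".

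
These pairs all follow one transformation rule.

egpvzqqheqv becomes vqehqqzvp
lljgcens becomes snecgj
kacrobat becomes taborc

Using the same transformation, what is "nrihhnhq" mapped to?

qhnhhi

The rule is to reverse the string, then delete the last 2 characters.
Applying both steps to "nrihhnhq": "qhnhhirn", then "qhnhhi".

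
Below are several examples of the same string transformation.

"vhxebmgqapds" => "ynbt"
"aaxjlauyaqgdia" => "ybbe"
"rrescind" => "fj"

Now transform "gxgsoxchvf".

The rule is to shift every letter 1 place forward in the alphabet (wrapping around), then keep one character in every 3, starting at position 3 (positions 3rd, 6th, 9th, ...).
For "gxgsoxchvf", step one produces "hyhtpydiwg"; step two turns that into "hyw".

hyw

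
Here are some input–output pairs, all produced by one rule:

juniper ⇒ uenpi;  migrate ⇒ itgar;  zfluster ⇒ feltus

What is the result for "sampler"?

The rule is to take characters alternately from the front and the back (1st, last, 2nd, 2nd-last, ...), then delete the first 2 characters.
Applying both steps to "sampler": "sraemlp", then "aemlp".

aemlp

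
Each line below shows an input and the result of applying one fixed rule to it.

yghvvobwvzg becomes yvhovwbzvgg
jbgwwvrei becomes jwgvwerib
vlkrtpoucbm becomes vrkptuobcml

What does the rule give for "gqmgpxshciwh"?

ggmxphsichwq

The transformation: swap each adjacent pair of characters (1↔2, 3↔4, ...), then move the first character to the end.
Starting from "gqmgpxshciwh": after the first operation, "qggmxphsichw"; after the second, "ggmxphsichwq".
(Check on "yghvvobwvzg": → "gyvhovwbzvg" → "yvhovwbzvgg" ✓)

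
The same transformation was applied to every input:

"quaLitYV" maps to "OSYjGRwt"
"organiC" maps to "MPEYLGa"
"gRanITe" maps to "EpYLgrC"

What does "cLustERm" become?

The pattern: flip the case of every letter, then shift every letter 2 places backward in the alphabet (wrapping around).
Working it through for "cLustERm": intermediate "ClUSTerM", final "AjSQRcpK".

AjSQRcpK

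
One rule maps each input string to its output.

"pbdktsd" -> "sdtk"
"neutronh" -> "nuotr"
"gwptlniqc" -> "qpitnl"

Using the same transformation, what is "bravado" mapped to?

daav

Looking at the pairs, the operation is to take characters alternately from the front and the back (1st, last, 2nd, 2nd-last, ...), then delete the first 3 characters.
Starting from "bravado": after the first operation, "bordaav"; after the second, "daav".
(Check on "gwptlniqc": → "gcwqpitnl" → "qpitnl" ✓)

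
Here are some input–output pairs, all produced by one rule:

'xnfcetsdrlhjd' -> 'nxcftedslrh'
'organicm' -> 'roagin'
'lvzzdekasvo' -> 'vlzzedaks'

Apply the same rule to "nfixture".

The transformation: delete the last 2 characters, then swap each adjacent pair of characters (1↔2, 3↔4, ...).
Starting from "nfixture": after the first operation, "nfixtu"; after the second, "fnxiut".
(Check on "xnfcetsdrlhjd": → "xnfcetsdrlh" → "nxcftedslrh" ✓)

fnxiut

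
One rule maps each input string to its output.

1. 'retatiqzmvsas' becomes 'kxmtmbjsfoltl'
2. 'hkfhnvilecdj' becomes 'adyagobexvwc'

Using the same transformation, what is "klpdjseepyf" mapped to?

Each output is the input with this applied: shift every letter 7 places backward in the alphabet (wrapping around).
"klpdjseepyf" → "deiwclxxiry".

deiwclxxiry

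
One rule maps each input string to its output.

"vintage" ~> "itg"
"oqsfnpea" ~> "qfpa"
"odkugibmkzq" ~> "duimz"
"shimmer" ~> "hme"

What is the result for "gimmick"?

Looking at the pairs, the operation is to keep every other character starting from the second (positions 2nd, 4th, 6th, ...).
"gimmick" → "imc".

imc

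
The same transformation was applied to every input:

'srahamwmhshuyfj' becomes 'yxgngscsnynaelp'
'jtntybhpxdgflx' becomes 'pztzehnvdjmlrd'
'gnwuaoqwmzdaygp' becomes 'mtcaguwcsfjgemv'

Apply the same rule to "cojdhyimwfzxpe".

iupjneosclfdvk

The transformation: shift every letter 6 places forward in the alphabet (wrapping around).
So "cojdhyimwfzxpe" becomes "iupjneosclfdvk".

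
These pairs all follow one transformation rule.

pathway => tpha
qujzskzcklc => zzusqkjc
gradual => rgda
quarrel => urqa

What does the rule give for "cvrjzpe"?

vrjc

Rule — delete the last 3 characters, then sort the characters into reverse alphabetical order.
Applying both steps to "cvrjzpe": "cvrj", then "vrjc".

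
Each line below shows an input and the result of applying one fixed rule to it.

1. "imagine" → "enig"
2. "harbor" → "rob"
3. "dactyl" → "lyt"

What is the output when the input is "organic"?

cina

The transformation: delete the first 3 characters, then reverse the string.
Starting from "organic": after the first operation, "anic"; after the second, "cina".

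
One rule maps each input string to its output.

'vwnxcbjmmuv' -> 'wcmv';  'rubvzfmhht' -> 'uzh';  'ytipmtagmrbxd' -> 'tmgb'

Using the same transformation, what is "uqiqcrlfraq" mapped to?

Each output is the input with this applied: keep one character in every 3, starting at position 2 (positions 2nd, 5th, 8th, ...).
"uqiqcrlfraq" → "qcfq".

qcfq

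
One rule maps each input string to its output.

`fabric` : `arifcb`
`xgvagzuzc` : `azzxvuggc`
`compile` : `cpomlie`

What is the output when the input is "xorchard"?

What's happening: sort the characters into reverse alphabetical order, then move the last character to the front.
On "xorchard": the first step gives "xrrohdca", and the second then gives "axrrohdc".

axrrohdc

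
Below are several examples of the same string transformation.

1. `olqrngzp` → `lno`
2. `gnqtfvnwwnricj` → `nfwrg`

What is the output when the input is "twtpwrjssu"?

Looking at the pairs, the operation is to swap the first and last characters, then keep one character in every 3, starting at position 2 (positions 2nd, 5th, 8th, ...).
Applying both steps to "twtpwrjssu": "uwtpwrjsst", then "wws".
(Check on "gnqtfvnwwnricj": → "jnqtfvnwwnricg" → "nfwrg" ✓)

wws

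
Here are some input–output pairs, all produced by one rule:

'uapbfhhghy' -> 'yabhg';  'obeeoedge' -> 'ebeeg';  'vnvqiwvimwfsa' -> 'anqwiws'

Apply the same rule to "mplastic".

Rule — move the last character to the front, then keep every other character starting from the first (positions 1st, 3rd, 5th, ...).
For "mplastic", step one produces "cmplasti"; step two turns that into "cpat".

cpat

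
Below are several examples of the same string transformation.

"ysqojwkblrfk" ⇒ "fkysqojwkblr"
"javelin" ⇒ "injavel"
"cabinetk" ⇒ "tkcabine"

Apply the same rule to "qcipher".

The rule is to move the last 2 characters to the front (rotate right by 2).
Applying that to "qcipher" gives "erqciph".

erqciph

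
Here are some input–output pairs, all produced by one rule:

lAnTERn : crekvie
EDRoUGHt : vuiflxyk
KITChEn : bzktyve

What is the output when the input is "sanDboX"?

jreusfo

The transformation: shift every letter 9 places backward in the alphabet (wrapping around), then convert every letter to lowercase.
Applying both steps to "sanDboX": "jreUsfO", then "jreusfo".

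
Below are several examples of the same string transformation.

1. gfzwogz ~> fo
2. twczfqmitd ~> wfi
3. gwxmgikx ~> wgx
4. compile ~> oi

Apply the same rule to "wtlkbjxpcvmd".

tbpm

The rule is to keep one character in every 3, starting at position 2 (positions 2nd, 5th, 8th, ...).
For "wtlkbjxpcvmd" the result is "tbpm".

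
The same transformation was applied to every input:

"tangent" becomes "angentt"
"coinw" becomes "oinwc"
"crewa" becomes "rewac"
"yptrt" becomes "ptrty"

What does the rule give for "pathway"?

The transformation: move the first character to the end.
On "pathway" that produces "athwayp".

athwayp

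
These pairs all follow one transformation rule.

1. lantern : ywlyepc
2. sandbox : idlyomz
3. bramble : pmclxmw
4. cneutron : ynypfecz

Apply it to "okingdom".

Each output is the input with this applied: move the last character to the front, then shift every letter 11 places forward in the alphabet (wrapping around).
For "okingdom" the result is "xzvtyroz".

xzvtyroz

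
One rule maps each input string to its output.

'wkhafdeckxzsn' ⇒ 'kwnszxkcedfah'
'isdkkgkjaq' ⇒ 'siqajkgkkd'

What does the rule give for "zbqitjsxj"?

bzjxsjtiq

Each output is the input with this applied: move the first 2 characters to the end (rotate left by 2), then reverse the string.
Starting from "zbqitjsxj": after the first operation, "qitjsxjzb"; after the second, "bzjxsjtiq".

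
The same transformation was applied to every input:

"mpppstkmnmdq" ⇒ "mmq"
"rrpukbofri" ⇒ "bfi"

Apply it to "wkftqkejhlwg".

The transformation: keep every other character starting from the second (positions 2nd, 4th, 6th, ...), then keep only the last 3 characters.
For "wkftqkejhlwg", step one produces "ktkjlg"; step two turns that into "jlg".

jlg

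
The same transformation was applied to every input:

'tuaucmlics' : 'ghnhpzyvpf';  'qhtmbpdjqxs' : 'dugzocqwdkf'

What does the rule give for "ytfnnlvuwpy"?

In each case the input is transformed by: shift every letter 13 places forward in the alphabet (wrapping around) — i.e. ROT13.
On "ytfnnlvuwpy" that produces "lgsaayihjcl".

lgsaayihjcl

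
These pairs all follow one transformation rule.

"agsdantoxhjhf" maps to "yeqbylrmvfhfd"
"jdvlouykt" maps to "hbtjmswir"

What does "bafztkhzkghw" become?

zydxrifxiefu

In each case the input is transformed by: shift every letter 2 places backward in the alphabet (wrapping around).
So "bafztkhzkghw" becomes "zydxrifxiefu".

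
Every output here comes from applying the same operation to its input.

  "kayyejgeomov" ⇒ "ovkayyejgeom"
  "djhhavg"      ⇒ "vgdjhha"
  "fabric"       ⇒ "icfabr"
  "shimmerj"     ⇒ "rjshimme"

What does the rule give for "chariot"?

Rule — move the last 2 characters to the front (rotate right by 2).
Applying that to "chariot" gives "otchari".

otchari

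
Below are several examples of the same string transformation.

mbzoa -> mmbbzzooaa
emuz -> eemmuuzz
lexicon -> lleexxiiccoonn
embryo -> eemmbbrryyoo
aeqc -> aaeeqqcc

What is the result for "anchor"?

In each case the input is transformed by: double every character.
On "anchor" that produces "aanncchhoorr".

aanncchhoorr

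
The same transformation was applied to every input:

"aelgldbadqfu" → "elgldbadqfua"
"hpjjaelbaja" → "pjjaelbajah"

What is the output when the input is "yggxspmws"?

The transformation: move the first character to the end.
Applying that to "yggxspmws" gives "ggxspmwsy".

ggxspmwsy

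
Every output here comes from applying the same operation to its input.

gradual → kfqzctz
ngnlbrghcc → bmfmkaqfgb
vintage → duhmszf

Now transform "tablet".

The transformation: move the last character to the front, then shift every letter 1 place backward in the alphabet (wrapping around).
Applying that to "tablet" gives "sszakd".

sszakd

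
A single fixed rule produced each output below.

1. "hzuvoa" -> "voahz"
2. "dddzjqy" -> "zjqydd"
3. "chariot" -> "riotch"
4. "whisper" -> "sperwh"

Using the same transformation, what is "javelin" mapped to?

The transformation: move the first 2 characters to the end (rotate left by 2), then delete the first character.
"javelin" → "velinja" → "elinja".

elinja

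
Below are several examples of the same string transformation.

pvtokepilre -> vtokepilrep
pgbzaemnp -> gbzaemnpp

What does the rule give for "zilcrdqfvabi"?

ilcrdqfvabiz

Rule — move the first character to the end.
"zilcrdqfvabi" → "ilcrdqfvabiz".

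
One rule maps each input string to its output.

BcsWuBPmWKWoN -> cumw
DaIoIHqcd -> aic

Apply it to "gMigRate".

mre

Each output is the input with this applied: keep one character in every 3, starting at position 2 (positions 2nd, 5th, 8th, ...), then convert every letter to lowercase.
For "gMigRate", step one produces "MRe"; step two turns that into "mre".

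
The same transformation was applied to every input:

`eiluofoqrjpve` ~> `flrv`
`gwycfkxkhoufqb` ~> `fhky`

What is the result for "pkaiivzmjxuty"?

ajtv

The pattern: keep one character in every 3, starting at position 3 (positions 3rd, 6th, 9th, ...), then sort the characters into alphabetical order.
Working it through for "pkaiivzmjxuty": intermediate "avjt", final "ajtv".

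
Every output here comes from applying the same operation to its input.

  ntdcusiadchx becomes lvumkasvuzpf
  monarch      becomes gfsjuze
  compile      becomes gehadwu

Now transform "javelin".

The transformation: move the first character to the end, then shift every letter 8 places backward in the alphabet (wrapping around).
Starting from "javelin": after the first operation, "avelinj"; after the second, "snwdafb".

snwdafb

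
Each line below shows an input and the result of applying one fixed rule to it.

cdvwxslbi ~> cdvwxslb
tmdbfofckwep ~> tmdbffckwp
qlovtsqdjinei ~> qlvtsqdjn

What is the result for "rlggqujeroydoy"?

The pattern: remove every vowel.
Doing the same to "rlggqujeroydoy": "rlggqjrydy".

rlggqjrydy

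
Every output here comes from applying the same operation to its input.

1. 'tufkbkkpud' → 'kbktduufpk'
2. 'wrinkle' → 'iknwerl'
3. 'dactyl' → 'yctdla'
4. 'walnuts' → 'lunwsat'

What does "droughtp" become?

hugdprto

Each output is the input with this applied: take characters alternately from the front and the back (1st, last, 2nd, 2nd-last, ...), then move the last 3 characters to the front (rotate right by 3).
Applying both steps to "droughtp": "dprtohug", then "hugdprto".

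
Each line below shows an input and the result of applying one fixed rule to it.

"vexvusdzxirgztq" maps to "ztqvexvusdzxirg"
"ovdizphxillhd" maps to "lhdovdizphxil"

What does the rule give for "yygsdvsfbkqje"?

qjeyygsdvsfbk

What's happening: move the last 3 characters to the front (rotate right by 3).
So "yygsdvsfbkqje" becomes "qjeyygsdvsfbk".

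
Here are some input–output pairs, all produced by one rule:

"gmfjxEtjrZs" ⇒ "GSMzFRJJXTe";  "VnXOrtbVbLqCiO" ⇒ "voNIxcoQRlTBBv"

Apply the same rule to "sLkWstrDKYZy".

SYlzKywkSdTR

Looking at the pairs, the operation is to flip the case of every letter, then take characters alternately from the front and the back (1st, last, 2nd, 2nd-last, ...).
Working it through for "sLkWstrDKYZy": intermediate "SlKwSTRdkyzY", final "SYlzKywkSdTR".
(Check on "gmfjxEtjrZs": → "GMFJXeTJRzS" → "GSMzFRJJXTe" ✓)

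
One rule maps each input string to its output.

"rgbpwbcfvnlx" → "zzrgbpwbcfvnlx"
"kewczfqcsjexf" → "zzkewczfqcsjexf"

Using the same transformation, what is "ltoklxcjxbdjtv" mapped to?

zzltoklxcjxbdjtv

What's happening: prepend "zz".
Applying that to "ltoklxcjxbdjtv" gives "zzltoklxcjxbdjtv".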